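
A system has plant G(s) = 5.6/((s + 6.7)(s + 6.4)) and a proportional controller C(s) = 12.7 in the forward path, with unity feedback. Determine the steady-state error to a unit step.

The loop is type 0. Static position error constant K_pos = C(0)·G(0) = 12.7·0.1306 = 1.659.
Steady-state error to a unit step: e_ss = 1/(1+K_pos) = 1/2.659 = 0.376.

0.376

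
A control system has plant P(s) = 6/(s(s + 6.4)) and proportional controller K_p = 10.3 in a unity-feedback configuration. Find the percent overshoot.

The closed-loop denominator s² + 6.4s + 61.8 gives ω_n = √61.8 = 7.861 and ζ = 6.4/(2ω_n) = 0.4071.
%OS = 100·exp(−πζ/√(1−ζ²)) = 100·exp(−π·0.4071/√0.8343) = 24.7%.

24.7%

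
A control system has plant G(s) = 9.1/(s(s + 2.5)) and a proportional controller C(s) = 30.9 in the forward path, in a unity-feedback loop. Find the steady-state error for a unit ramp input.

0.00889

The loop has one pole at the origin (type 1). Velocity error constant K_v = lim_{s→0} s·C(s)G(s) = 30.9·9.1/2.5 = 112.5.
Steady-state error to a unit ramp: e_ss = 1/K_v = 0.00889.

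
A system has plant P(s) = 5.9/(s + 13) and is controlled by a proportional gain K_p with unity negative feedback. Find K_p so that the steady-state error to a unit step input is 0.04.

K_p = 52.9

For a type-0 loop with proportional control, e_ss = 1/(1 + K_p·P(0)).
P(0) = 0.4538. Require 1/(1 + K_p·0.4538) = 0.04, so 1 + 0.4538·K_p = 25.
K_p = (25 − 1)/0.4538 = 52.9.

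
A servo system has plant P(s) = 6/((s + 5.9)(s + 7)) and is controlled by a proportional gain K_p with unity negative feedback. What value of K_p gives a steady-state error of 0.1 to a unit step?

The loop is type 0, so e_ss(step) = 1/(1 + K_pos) with K_pos = K_p·P(0).
P(0) = 0.1453. Require 1/(1 + K_p·0.1453) = 0.1, so 1 + 0.1453·K_p = 10.
K_p = (10 − 1)/0.1453 = 62.

K_p = 62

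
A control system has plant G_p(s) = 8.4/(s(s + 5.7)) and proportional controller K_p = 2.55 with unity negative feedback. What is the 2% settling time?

From 1 + K_pG_p(s) = 0: s² + 5.7s + 21.42 = 0 ⇒ ω_n = 4.628, ζ = 0.6158.
2% settling time T_s ≈ 4/(ζω_n) = 4/2.85 = 1.4 s.

T_s ≈ 1.4 s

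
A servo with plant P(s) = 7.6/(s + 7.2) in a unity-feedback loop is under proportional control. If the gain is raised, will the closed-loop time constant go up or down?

Closed-loop pole is at s = −(7.2+K_p·7.6); larger K_p moves it further left, so τ = 1/(7.2+K_p·7.6) decreases.

decrease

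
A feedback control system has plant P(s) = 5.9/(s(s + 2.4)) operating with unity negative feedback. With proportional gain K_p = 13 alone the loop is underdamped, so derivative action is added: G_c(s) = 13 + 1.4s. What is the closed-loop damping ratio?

ζ = 0.609

Forward path: (13 + 1.4s)·5.9/(s(s+2.4)). The closed-loop characteristic equation is s² + (2.4 + 5.9·1.4)s + 5.9·13 = 0.
That is s² + 10.66s + 76.7 = 0, so ω_n = 8.758 rad/s and ζ = 10.66/(2·8.758) = 0.6086.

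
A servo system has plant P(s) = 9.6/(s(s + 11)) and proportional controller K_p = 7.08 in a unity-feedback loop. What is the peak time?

Closed-loop characteristic equation: s² + 11s + 67.97 = 0, so ω_n = 8.244 rad/s and ζ = 11/(2·8.244) = 0.6671.
Damped frequency ω_d = ω_n√(1−ζ²) = 6.141 rad/s, so peak time T_p = π/ω_d = 0.512 s.

T_p = 0.512 s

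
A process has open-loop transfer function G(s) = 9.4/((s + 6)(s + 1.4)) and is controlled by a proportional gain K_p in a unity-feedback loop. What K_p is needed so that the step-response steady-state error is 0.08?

K_p = 10.3

For a type-0 loop with proportional control, e_ss = 1/(1 + K_p·G(0)).
G(0) = 1.119. Require 1/(1 + K_p·1.119) = 0.08, so 1 + 1.119·K_p = 12.5.
K_p = (12.5 − 1)/1.119 = 10.3.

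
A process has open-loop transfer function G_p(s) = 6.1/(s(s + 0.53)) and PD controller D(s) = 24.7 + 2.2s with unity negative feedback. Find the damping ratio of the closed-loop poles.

Forward path: (24.7 + 2.2s)·6.1/(s(s+0.53)). The closed-loop characteristic equation is s² + (0.53 + 6.1·2.2)s + 6.1·24.7 = 0.
That is s² + 13.95s + 150.7 = 0, so ω_n = 12.27 rad/s and ζ = 13.95/(2·12.27) = 0.5682.

ζ = 0.568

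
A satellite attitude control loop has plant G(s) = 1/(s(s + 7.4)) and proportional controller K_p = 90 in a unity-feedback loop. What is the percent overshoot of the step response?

Closed-loop characteristic equation: s² + 7.4s + 90 = 0, so ω_n = 9.487 rad/s and ζ = 7.4/(2·9.487) = 0.39.
%OS = 100·exp(−πζ/√(1−ζ²)) = 100·exp(−π·0.39/√0.8479) = 26.4%.

26.4%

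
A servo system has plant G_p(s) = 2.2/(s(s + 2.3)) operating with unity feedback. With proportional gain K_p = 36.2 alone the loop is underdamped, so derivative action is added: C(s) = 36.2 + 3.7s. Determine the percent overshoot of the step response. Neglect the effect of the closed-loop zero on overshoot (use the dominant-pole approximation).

10.4%

Forward path: (36.2 + 3.7s)·2.2/(s(s+2.3)). The closed-loop characteristic equation is s² + (2.3 + 2.2·3.7)s + 2.2·36.2 = 0.
That is s² + 10.44s + 79.64 = 0, so ω_n = 8.924 rad/s and ζ = 10.44/(2·8.924) = 0.5849.
%OS = 100·exp(−πζ/√(1−ζ²)) = 10.4%.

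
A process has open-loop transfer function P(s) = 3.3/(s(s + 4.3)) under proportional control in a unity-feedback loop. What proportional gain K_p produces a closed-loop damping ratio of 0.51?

K_p = 5.39

Closed-loop characteristic equation: s² + 4.3s + K_p·3.3 = 0.
So ω_n = √(3.3K_p) and 2ζω_n = 4.3, giving ζ = 4.3/(2√(3.3K_p)).
Setting ζ = 0.51: √(3.3K_p) = 4.3/(2·0.51) = 4.216, so K_p = 17.77/3.3 = 5.39.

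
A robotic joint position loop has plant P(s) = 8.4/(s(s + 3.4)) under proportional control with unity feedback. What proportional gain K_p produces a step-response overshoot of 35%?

K_p = 3.43

From %OS = 100·exp(−πζ/√(1−ζ²)) = 35%, ζ = −ln(0.35)/√(π²+ln²(0.35)) = 0.3169.
Characteristic equation s² + 3.4s + 8.4K_p = 0 gives ζ = 3.4/(2√(8.4K_p)).
Setting ζ = 0.3169: √(8.4K_p) = 3.4/(2·0.3169) = 5.364, so K_p = 28.77/8.4 = 3.43.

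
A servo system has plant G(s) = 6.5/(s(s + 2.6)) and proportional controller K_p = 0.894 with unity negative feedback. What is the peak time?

From 1 + K_pG(s) = 0: s² + 2.6s + 5.811 = 0 ⇒ ω_n = 2.411, ζ = 0.5393.
Damped frequency ω_d = ω_n√(1−ζ²) = 2.03 rad/s, so peak time T_p = π/ω_d = 1.55 s.

T_p = 1.55 s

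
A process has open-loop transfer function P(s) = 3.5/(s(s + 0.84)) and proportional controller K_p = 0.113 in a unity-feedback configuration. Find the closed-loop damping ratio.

ζ = 0.668

With unity feedback the closed-loop characteristic equation is s² + 0.84s + 0.113·3.5 = s² + 0.84s + 0.3955 = 0.
Matching s² + 2ζω_n s + ω_n²: ω_n = √0.3955 = 0.6289 rad/s and 2ζω_n = 0.84, so ζ = 0.84/(2·0.6289) = 0.668.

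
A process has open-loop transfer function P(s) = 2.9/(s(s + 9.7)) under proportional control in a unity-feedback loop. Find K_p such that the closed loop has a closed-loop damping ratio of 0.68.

K_p = 17.5

Closed-loop characteristic equation: s² + 9.7s + K_p·2.9 = 0.
So ω_n = √(2.9K_p) and 2ζω_n = 9.7, giving ζ = 9.7/(2√(2.9K_p)).
Setting ζ = 0.68: √(2.9K_p) = 9.7/(2·0.68) = 7.132, so K_p = 50.87/2.9 = 17.5.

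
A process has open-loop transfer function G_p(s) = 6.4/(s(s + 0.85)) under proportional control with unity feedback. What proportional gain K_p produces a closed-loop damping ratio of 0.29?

Closed-loop characteristic equation: s² + 0.85s + K_p·6.4 = 0.
So ω_n = √(6.4K_p) and 2ζω_n = 0.85, giving ζ = 0.85/(2√(6.4K_p)).
Setting ζ = 0.29: √(6.4K_p) = 0.85/(2·0.29) = 1.466, so K_p = 2.148/6.4 = 0.336.

K_p = 0.336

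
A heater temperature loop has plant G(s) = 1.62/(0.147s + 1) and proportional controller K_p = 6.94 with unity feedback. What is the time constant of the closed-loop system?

Closed loop: T(s) = K_p·G/(1+K_p·G) = 11.24/(0.147s + 1 + 11.24), with pole at s = −(1 + 11.24)/0.147 = −83.28.
Closed-loop time constant τ = 1/83.28 = 0.012 s.

τ = 0.012 s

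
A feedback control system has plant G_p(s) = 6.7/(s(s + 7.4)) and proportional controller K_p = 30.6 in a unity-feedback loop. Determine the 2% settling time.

From 1 + K_pG_p(s) = 0: s² + 7.4s + 205 = 0 ⇒ ω_n = 14.32, ζ = 0.2584.
2% settling time T_s ≈ 4/(ζω_n) = 4/3.7 = 1.08 s.

T_s ≈ 1.08 s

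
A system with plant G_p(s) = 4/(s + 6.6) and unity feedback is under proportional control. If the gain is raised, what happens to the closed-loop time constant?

decrease

Closed-loop pole is at s = −(6.6+K_p·4); larger K_p moves it further left, so τ = 1/(6.6+K_p·4) decreases.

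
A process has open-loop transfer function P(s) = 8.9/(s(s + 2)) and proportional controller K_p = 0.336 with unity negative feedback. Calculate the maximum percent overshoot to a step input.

10.8%

From 1 + K_pP(s) = 0: s² + 2s + 2.99 = 0 ⇒ ω_n = 1.729, ζ = 0.5783.
%OS = 100·exp(−πζ/√(1−ζ²)) = 100·exp(−π·0.5783/√0.6656) = 10.8%.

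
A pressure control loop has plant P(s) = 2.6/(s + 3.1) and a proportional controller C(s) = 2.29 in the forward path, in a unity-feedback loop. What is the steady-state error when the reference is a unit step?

The loop is type 0. Static position error constant K_pos = C(0)·P(0) = 2.29·0.8387 = 1.921.
Steady-state error to a unit step: e_ss = 1/(1+K_pos) = 1/2.921 = 0.342.

0.342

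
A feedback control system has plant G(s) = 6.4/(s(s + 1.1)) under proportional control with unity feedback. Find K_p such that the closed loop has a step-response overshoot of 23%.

K_p = 0.263

From %OS = 100·exp(−πζ/√(1−ζ²)) = 23%, ζ = −ln(0.23)/√(π²+ln²(0.23)) = 0.4237.
Characteristic equation s² + 1.1s + 6.4K_p = 0 gives ζ = 1.1/(2√(6.4K_p)).
Setting ζ = 0.4237: √(6.4K_p) = 1.1/(2·0.4237) = 1.298, so K_p = 1.685/6.4 = 0.263.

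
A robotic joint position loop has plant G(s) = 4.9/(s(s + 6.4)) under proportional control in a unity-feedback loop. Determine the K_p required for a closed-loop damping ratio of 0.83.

K_p = 3.03

Closed-loop characteristic equation: s² + 6.4s + K_p·4.9 = 0.
So ω_n = √(4.9K_p) and 2ζω_n = 6.4, giving ζ = 6.4/(2√(4.9K_p)).
Setting ζ = 0.83: √(4.9K_p) = 6.4/(2·0.83) = 3.855, so K_p = 14.86/4.9 = 3.03.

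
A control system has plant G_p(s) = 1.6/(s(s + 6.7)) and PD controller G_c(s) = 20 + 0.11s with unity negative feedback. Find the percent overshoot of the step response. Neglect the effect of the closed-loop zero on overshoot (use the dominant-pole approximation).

9.03%

Forward path: (20 + 0.11s)·1.6/(s(s+6.7)). The closed-loop characteristic equation is s² + (6.7 + 1.6·0.11)s + 1.6·20 = 0.
That is s² + 6.876s + 32 = 0, so ω_n = 5.657 rad/s and ζ = 6.876/(2·5.657) = 0.6078.
%OS = 100·exp(−πζ/√(1−ζ²)) = 9.03%.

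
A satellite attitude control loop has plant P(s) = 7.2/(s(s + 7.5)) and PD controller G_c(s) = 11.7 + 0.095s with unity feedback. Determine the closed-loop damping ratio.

ζ = 0.446

Forward path: (11.7 + 0.095s)·7.2/(s(s+7.5)). The closed-loop characteristic equation is s² + (7.5 + 7.2·0.095)s + 7.2·11.7 = 0.
That is s² + 8.184s + 84.24 = 0, so ω_n = 9.178 rad/s and ζ = 8.184/(2·9.178) = 0.4458.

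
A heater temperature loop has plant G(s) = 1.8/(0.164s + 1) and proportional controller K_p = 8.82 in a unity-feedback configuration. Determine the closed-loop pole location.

Closed loop: T(s) = K_p·G/(1+K_p·G) = 15.88/(0.164s + 1 + 15.88), with pole at s = −(1 + 15.88)/0.164 = −102.9.

s = -102.9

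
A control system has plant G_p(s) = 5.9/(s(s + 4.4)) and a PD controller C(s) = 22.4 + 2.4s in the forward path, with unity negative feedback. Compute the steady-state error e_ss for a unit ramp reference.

The loop has one pole at the origin (type 1). Velocity error constant K_v = lim_{s→0} s·C(s)G_p(s) = 22.4·5.9/4.4 = 30.04.
Steady-state error to a unit ramp: e_ss = 1/K_v = 0.0333.

0.0333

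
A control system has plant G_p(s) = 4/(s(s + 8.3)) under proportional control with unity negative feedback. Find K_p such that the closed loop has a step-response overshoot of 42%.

From %OS = 100·exp(−πζ/√(1−ζ²)) = 42%, ζ = −ln(0.42)/√(π²+ln²(0.42)) = 0.2662.
Characteristic equation s² + 8.3s + 4K_p = 0 gives ζ = 8.3/(2√(4K_p)).
Setting ζ = 0.2662: √(4K_p) = 8.3/(2·0.2662) = 15.59, so K_p = 243.1/4 = 60.8.

K_p = 60.8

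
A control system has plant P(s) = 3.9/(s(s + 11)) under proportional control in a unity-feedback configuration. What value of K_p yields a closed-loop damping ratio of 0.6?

Closed-loop characteristic equation: s² + 11s + K_p·3.9 = 0.
So ω_n = √(3.9K_p) and 2ζω_n = 11, giving ζ = 11/(2√(3.9K_p)).
Setting ζ = 0.6: √(3.9K_p) = 11/(2·0.6) = 9.167, so K_p = 84.03/3.9 = 21.5.

K_p = 21.5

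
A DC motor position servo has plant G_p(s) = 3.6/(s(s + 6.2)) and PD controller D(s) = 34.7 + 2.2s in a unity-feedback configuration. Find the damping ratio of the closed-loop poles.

Forward path: (34.7 + 2.2s)·3.6/(s(s+6.2)). The closed-loop characteristic equation is s² + (6.2 + 3.6·2.2)s + 3.6·34.7 = 0.
That is s² + 14.12s + 124.9 = 0, so ω_n = 11.18 rad/s and ζ = 14.12/(2·11.18) = 0.6317.

ζ = 0.632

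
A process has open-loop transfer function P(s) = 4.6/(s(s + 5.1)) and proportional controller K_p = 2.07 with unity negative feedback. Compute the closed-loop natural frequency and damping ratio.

With unity feedback the closed-loop characteristic equation is s² + 5.1s + 2.07·4.6 = s² + 5.1s + 9.522 = 0.
So ω_n² = 9.522 ⇒ ω_n = 3.086 rad/s, and ζ = 5.1/(2ω_n) = 0.826.

ω_n = 3.09 rad/s, ζ = 0.826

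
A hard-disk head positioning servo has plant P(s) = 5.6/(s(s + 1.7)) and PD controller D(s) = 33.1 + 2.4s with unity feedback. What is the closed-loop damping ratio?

ζ = 0.556

Forward path: (33.1 + 2.4s)·5.6/(s(s+1.7)). The closed-loop characteristic equation is s² + (1.7 + 5.6·2.4)s + 5.6·33.1 = 0.
That is s² + 15.14s + 185.4 = 0, so ω_n = 13.61 rad/s and ζ = 15.14/(2·13.61) = 0.556.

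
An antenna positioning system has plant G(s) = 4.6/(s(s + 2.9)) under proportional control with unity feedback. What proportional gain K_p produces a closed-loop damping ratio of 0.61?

K_p = 1.23

Closed-loop characteristic equation: s² + 2.9s + K_p·4.6 = 0.
So ω_n = √(4.6K_p) and 2ζω_n = 2.9, giving ζ = 2.9/(2√(4.6K_p)).
Setting ζ = 0.61: √(4.6K_p) = 2.9/(2·0.61) = 2.377, so K_p = 5.65/4.6 = 1.23.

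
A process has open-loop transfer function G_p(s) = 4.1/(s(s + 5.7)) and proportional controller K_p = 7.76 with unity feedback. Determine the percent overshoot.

15.9%

From 1 + K_pG_p(s) = 0: s² + 5.7s + 31.82 = 0 ⇒ ω_n = 5.641, ζ = 0.5053.
%OS = 100·exp(−πζ/√(1−ζ²)) = 100·exp(−π·0.5053/√0.7447) = 15.9%.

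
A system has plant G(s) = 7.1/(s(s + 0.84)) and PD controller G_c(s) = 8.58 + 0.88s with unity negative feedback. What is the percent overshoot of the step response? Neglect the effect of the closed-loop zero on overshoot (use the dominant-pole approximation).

20.2%

Forward path: (8.58 + 0.88s)·7.1/(s(s+0.84)). The closed-loop characteristic equation is s² + (0.84 + 7.1·0.88)s + 7.1·8.58 = 0.
That is s² + 7.088s + 60.92 = 0, so ω_n = 7.805 rad/s and ζ = 7.088/(2·7.805) = 0.4541.
%OS = 100·exp(−πζ/√(1−ζ²)) = 20.2%.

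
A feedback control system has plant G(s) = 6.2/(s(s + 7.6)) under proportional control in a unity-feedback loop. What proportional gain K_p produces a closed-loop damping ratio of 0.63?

K_p = 5.87

Closed-loop characteristic equation: s² + 7.6s + K_p·6.2 = 0.
So ω_n = √(6.2K_p) and 2ζω_n = 7.6, giving ζ = 7.6/(2√(6.2K_p)).
Setting ζ = 0.63: √(6.2K_p) = 7.6/(2·0.63) = 6.032, so K_p = 36.38/6.2 = 5.87.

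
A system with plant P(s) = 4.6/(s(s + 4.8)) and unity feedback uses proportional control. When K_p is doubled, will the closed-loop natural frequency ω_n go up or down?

ω_n = √(4.6·K_p), which grows with K_p.

increase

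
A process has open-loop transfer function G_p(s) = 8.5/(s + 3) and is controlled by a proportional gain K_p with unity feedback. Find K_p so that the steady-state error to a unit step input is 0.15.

For a type-0 loop with proportional control, e_ss = 1/(1 + K_p·G_p(0)).
G_p(0) = 2.833. Require 1/(1 + K_p·2.833) = 0.15, so 1 + 2.833·K_p = 6.667.
K_p = (6.667 − 1)/2.833 = 2.

K_p = 2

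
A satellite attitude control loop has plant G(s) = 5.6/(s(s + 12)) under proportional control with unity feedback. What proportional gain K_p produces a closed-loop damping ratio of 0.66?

K_p = 14.8

Closed-loop characteristic equation: s² + 12s + K_p·5.6 = 0.
So ω_n = √(5.6K_p) and 2ζω_n = 12, giving ζ = 12/(2√(5.6K_p)).
Setting ζ = 0.66: √(5.6K_p) = 12/(2·0.66) = 9.091, so K_p = 82.64/5.6 = 14.8.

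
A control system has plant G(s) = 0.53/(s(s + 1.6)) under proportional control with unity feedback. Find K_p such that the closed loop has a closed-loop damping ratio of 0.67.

K_p = 2.69

Closed-loop characteristic equation: s² + 1.6s + K_p·0.53 = 0.
So ω_n = √(0.53K_p) and 2ζω_n = 1.6, giving ζ = 1.6/(2√(0.53K_p)).
Setting ζ = 0.67: √(0.53K_p) = 1.6/(2·0.67) = 1.194, so K_p = 1.426/0.53 = 2.69.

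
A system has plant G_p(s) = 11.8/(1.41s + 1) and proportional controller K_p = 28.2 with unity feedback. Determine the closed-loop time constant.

Closed loop: T(s) = K_p·G_p/(1+K_p·G_p) = 332.8/(1.41s + 1 + 332.8), with pole at s = −(1 + 332.8)/1.41 = −236.7.
Closed-loop time constant τ = 1/236.7 = 0.00422 s.

τ = 0.00422 s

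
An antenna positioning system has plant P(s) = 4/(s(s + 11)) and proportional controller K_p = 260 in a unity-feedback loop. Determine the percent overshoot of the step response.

From 1 + K_pP(s) = 0: s² + 11s + 1040 = 0 ⇒ ω_n = 32.25, ζ = 0.1705.
%OS = 100·exp(−πζ/√(1−ζ²)) = 100·exp(−π·0.1705/√0.9709) = 58.1%.

58.1%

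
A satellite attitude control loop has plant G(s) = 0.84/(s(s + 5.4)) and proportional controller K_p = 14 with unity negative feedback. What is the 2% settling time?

T_s ≈ 1.48 s

The closed-loop denominator s² + 5.4s + 11.76 gives ω_n = √11.76 = 3.429 and ζ = 5.4/(2ω_n) = 0.7873.
2% settling time T_s ≈ 4/(ζω_n) = 4/2.7 = 1.48 s.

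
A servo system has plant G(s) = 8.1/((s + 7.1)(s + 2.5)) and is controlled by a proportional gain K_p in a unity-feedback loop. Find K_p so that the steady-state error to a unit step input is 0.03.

K_p = 70.9

The loop is type 0, so e_ss(step) = 1/(1 + K_pos) with K_pos = K_p·G(0).
G(0) = 0.4563. Require 1/(1 + K_p·0.4563) = 0.03, so 1 + 0.4563·K_p = 33.33.
K_p = (33.33 − 1)/0.4563 = 70.9.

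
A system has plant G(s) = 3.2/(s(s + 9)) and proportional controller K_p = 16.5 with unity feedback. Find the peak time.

T_p = 0.551 s

Closed-loop characteristic equation: s² + 9s + 52.8 = 0, so ω_n = 7.266 rad/s and ζ = 9/(2·7.266) = 0.6193.
Damped frequency ω_d = ω_n√(1−ζ²) = 5.705 rad/s, so peak time T_p = π/ω_d = 0.551 s.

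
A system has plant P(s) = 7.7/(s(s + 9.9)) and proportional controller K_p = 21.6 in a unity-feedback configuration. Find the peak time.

T_p = 0.264 s

From 1 + K_pP(s) = 0: s² + 9.9s + 166.3 = 0 ⇒ ω_n = 12.9, ζ = 0.3838.
Damped frequency ω_d = ω_n√(1−ζ²) = 11.91 rad/s, so peak time T_p = π/ω_d = 0.264 s.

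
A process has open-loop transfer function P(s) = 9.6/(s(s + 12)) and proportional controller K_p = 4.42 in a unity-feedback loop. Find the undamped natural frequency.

1 + K_p·P(s) = 0 gives s² + 12s + 42.43 = 0.
Matching s² + 2ζω_n s + ω_n²: ω_n = √42.43 = 6.514 rad/s and 2ζω_n = 12, so ζ = 12/(2·6.514) = 0.921.

ω_n = 6.51 rad/s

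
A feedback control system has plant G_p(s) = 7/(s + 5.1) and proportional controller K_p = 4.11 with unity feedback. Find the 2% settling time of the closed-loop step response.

Closed-loop transfer function: T(s) = K_p·G_p(s)/(1 + K_p·G_p(s)) = 28.77/(s + 5.1 + 28.77) = 28.77/(s + 33.87).
Time constant τ = 1/33.87 = 0.02952 s, so the 2% settling time is about 4τ = 0.118 s.

T_s ≈ 0.118 s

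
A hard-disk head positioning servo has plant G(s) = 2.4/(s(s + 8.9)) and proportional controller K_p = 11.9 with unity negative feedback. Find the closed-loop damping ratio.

ζ = 0.833

The closed-loop denominator is s(s+8.9) + 11.9·2.4 = s² + 8.9s + 28.56.
So ω_n² = 28.56 ⇒ ω_n = 5.344 rad/s, and ζ = 8.9/(2ω_n) = 0.833.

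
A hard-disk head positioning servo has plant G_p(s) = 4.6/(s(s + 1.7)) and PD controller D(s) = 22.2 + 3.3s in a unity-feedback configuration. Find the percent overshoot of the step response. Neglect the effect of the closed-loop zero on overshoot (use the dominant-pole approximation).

0.847%

Forward path: (22.2 + 3.3s)·4.6/(s(s+1.7)). The closed-loop characteristic equation is s² + (1.7 + 4.6·3.3)s + 4.6·22.2 = 0.
That is s² + 16.88s + 102.1 = 0, so ω_n = 10.11 rad/s and ζ = 16.88/(2·10.11) = 0.8352.
%OS = 100·exp(−πζ/√(1−ζ²)) = 0.847%.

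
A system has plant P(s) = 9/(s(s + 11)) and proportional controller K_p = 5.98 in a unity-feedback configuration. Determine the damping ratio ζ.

With unity feedback the closed-loop characteristic equation is s² + 11s + 5.98·9 = s² + 11s + 53.82 = 0.
Matching s² + 2ζω_n s + ω_n²: ω_n = √53.82 = 7.336 rad/s and 2ζω_n = 11, so ζ = 11/(2·7.336) = 0.75.

ζ = 0.75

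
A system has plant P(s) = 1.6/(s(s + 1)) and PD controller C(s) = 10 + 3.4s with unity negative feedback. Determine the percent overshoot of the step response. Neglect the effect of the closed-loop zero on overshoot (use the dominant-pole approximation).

Forward path: (10 + 3.4s)·1.6/(s(s+1)). The closed-loop characteristic equation is s² + (1 + 1.6·3.4)s + 1.6·10 = 0.
That is s² + 6.44s + 16 = 0, so ω_n = 4 rad/s and ζ = 6.44/(2·4) = 0.805.
%OS = 100·exp(−πζ/√(1−ζ²)) = 1.41%.

1.41%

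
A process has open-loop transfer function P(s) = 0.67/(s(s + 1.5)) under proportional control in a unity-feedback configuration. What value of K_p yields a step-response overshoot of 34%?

From %OS = 100·exp(−πζ/√(1−ζ²)) = 34%, ζ = −ln(0.34)/√(π²+ln²(0.34)) = 0.3248.
Characteristic equation s² + 1.5s + 0.67K_p = 0 gives ζ = 1.5/(2√(0.67K_p)).
Setting ζ = 0.3248: √(0.67K_p) = 1.5/(2·0.3248) = 2.309, so K_p = 5.333/0.67 = 7.96.

K_p = 7.96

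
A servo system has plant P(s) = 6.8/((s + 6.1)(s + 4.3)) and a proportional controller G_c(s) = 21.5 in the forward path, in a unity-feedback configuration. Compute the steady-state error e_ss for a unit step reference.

The loop is type 0. Static position error constant K_pos = G_c(0)·P(0) = 21.5·0.2592 = 5.574.
Steady-state error to a unit step: e_ss = 1/(1+K_pos) = 1/6.574 = 0.152.

0.152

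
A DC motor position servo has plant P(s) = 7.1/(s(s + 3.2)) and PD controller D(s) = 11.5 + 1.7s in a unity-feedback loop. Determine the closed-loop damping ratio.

ζ = 0.845

Forward path: (11.5 + 1.7s)·7.1/(s(s+3.2)). The closed-loop characteristic equation is s² + (3.2 + 7.1·1.7)s + 7.1·11.5 = 0.
That is s² + 15.27s + 81.65 = 0, so ω_n = 9.036 rad/s and ζ = 15.27/(2·9.036) = 0.8449.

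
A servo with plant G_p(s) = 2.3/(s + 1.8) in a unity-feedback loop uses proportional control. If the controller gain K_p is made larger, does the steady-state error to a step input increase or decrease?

The position error constant K_pos = K_p·G_p(0) grows with K_p, and e_ss = 1/(1+K_pos) falls.

decrease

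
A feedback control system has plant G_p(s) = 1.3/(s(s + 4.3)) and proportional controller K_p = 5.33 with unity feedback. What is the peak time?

The closed-loop denominator s² + 4.3s + 6.929 gives ω_n = √6.929 = 2.632 and ζ = 4.3/(2ω_n) = 0.8168.
Damped frequency ω_d = ω_n√(1−ζ²) = 1.519 rad/s, so peak time T_p = π/ω_d = 2.07 s.

T_p = 2.07 s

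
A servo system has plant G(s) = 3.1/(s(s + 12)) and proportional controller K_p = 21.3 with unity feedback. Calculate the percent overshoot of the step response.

The closed-loop denominator s² + 12s + 66.03 gives ω_n = √66.03 = 8.126 and ζ = 12/(2ω_n) = 0.7384.
%OS = 100·exp(−πζ/√(1−ζ²)) = 100·exp(−π·0.7384/√0.4548) = 3.21%.

3.21%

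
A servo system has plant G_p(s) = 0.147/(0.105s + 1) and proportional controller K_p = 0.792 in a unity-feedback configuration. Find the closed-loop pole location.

s = -10.63

Closed loop: T(s) = K_p·G_p/(1+K_p·G_p) = 0.1164/(0.105s + 1 + 0.1164), with pole at s = −(1 + 0.1164)/0.105 = −10.63.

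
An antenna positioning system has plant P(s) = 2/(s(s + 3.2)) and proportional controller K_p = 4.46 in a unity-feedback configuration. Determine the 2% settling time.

T_s ≈ 2.5 s

From 1 + K_pP(s) = 0: s² + 3.2s + 8.92 = 0 ⇒ ω_n = 2.987, ζ = 0.5357.
2% settling time T_s ≈ 4/(ζω_n) = 4/1.6 = 2.5 s.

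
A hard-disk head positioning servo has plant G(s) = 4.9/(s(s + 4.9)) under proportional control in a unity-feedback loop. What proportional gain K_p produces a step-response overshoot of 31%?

From %OS = 100·exp(−πζ/√(1−ζ²)) = 31%, ζ = −ln(0.31)/√(π²+ln²(0.31)) = 0.3493.
Characteristic equation s² + 4.9s + 4.9K_p = 0 gives ζ = 4.9/(2√(4.9K_p)).
Setting ζ = 0.3493: √(4.9K_p) = 4.9/(2·0.3493) = 7.014, so K_p = 49.19/4.9 = 10.

K_p = 10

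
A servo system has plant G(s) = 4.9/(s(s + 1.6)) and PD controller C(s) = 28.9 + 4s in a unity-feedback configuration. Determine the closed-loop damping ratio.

Forward path: (28.9 + 4s)·4.9/(s(s+1.6)). The closed-loop characteristic equation is s² + (1.6 + 4.9·4)s + 4.9·28.9 = 0.
That is s² + 21.2s + 141.6 = 0, so ω_n = 11.9 rad/s and ζ = 21.2/(2·11.9) = 0.8908.

ζ = 0.891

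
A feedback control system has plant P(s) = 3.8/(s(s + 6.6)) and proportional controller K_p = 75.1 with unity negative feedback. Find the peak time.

T_p = 0.19 s

The closed-loop denominator s² + 6.6s + 285.4 gives ω_n = √285.4 = 16.89 and ζ = 6.6/(2ω_n) = 0.1953.
Damped frequency ω_d = ω_n√(1−ζ²) = 16.57 rad/s, so peak time T_p = π/ω_d = 0.19 s.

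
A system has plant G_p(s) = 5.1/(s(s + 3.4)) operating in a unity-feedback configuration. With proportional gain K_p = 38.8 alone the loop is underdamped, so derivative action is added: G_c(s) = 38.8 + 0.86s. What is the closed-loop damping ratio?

ζ = 0.277

Forward path: (38.8 + 0.86s)·5.1/(s(s+3.4)). The closed-loop characteristic equation is s² + (3.4 + 5.1·0.86)s + 5.1·38.8 = 0.
That is s² + 7.786s + 197.9 = 0, so ω_n = 14.07 rad/s and ζ = 7.786/(2·14.07) = 0.2767.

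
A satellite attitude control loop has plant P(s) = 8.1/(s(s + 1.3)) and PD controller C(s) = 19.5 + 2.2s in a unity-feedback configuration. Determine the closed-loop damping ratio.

Forward path: (19.5 + 2.2s)·8.1/(s(s+1.3)). The closed-loop characteristic equation is s² + (1.3 + 8.1·2.2)s + 8.1·19.5 = 0.
That is s² + 19.12s + 157.9 = 0, so ω_n = 12.57 rad/s and ζ = 19.12/(2·12.57) = 0.7607.

ζ = 0.761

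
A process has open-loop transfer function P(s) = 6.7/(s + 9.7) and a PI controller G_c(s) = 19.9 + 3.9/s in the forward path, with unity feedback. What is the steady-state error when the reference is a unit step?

The open loop G_c(s)P(s) has a pole at the origin (type 1), so the static position error constant is infinite and e_ss = 1/(1+∞) = 0.

0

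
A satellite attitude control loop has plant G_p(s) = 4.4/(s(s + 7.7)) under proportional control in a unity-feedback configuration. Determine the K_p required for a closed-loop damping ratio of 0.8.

Closed-loop characteristic equation: s² + 7.7s + K_p·4.4 = 0.
So ω_n = √(4.4K_p) and 2ζω_n = 7.7, giving ζ = 7.7/(2√(4.4K_p)).
Setting ζ = 0.8: √(4.4K_p) = 7.7/(2·0.8) = 4.812, so K_p = 23.16/4.4 = 5.26.

K_p = 5.26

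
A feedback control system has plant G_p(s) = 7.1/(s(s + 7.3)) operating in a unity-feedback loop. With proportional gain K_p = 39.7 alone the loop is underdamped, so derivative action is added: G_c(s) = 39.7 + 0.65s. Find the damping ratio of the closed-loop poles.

ζ = 0.355

Forward path: (39.7 + 0.65s)·7.1/(s(s+7.3)). The closed-loop characteristic equation is s² + (7.3 + 7.1·0.65)s + 7.1·39.7 = 0.
That is s² + 11.91s + 281.9 = 0, so ω_n = 16.79 rad/s and ζ = 11.91/(2·16.79) = 0.3548.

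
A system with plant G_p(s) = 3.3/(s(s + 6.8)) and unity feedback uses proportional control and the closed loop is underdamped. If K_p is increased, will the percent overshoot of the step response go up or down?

increase

Characteristic equation s² + 6.8s + K_p·3.3 = 0: raising K_p raises ω_n while 2ζω_n = 6.8 is fixed, so ζ falls and overshoot grows.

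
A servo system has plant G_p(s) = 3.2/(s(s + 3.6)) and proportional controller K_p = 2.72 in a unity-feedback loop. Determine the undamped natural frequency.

ω_n = 2.95 rad/s

With unity feedback the closed-loop characteristic equation is s² + 3.6s + 2.72·3.2 = s² + 3.6s + 8.704 = 0.
Matching s² + 2ζω_n s + ω_n²: ω_n = √8.704 = 2.95 rad/s and 2ζω_n = 3.6, so ζ = 3.6/(2·2.95) = 0.61.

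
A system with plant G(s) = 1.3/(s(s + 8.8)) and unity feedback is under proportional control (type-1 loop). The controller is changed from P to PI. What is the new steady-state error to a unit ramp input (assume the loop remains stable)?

0

The integrator raises the loop to type 2, so K_v → ∞ and e_ss to a ramp is zero.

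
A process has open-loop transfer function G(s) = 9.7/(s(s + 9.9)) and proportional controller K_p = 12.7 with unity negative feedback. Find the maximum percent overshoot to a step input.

From 1 + K_pG(s) = 0: s² + 9.9s + 123.2 = 0 ⇒ ω_n = 11.1, ζ = 0.446.
%OS = 100·exp(−πζ/√(1−ζ²)) = 100·exp(−π·0.446/√0.8011) = 20.9%.

20.9%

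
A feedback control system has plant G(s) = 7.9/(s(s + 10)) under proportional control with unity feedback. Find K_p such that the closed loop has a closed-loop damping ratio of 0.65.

K_p = 7.49

Closed-loop characteristic equation: s² + 10s + K_p·7.9 = 0.
So ω_n = √(7.9K_p) and 2ζω_n = 10, giving ζ = 10/(2√(7.9K_p)).
Setting ζ = 0.65: √(7.9K_p) = 10/(2·0.65) = 7.692, so K_p = 59.17/7.9 = 7.49.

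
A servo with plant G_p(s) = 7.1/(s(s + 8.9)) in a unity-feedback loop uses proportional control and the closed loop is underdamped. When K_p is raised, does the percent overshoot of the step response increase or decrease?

increase

ζ = 8.9/(2√(7.1K_p)) decreases as K_p grows; lower damping means more overshoot.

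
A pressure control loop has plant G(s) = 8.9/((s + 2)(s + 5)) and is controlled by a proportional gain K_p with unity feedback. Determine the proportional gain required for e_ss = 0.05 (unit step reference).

K_p = 21.3

Steady-state error for a unit step on this type-0 loop is 1/(1 + K_p·G(0)).
G(0) = 0.89. Require 1/(1 + K_p·0.89) = 0.05, so 1 + 0.89·K_p = 20.
K_p = (20 − 1)/0.89 = 21.3.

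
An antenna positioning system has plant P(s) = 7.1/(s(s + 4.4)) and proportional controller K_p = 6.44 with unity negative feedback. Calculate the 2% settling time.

The closed-loop denominator s² + 4.4s + 45.72 gives ω_n = √45.72 = 6.762 and ζ = 4.4/(2ω_n) = 0.3253.
2% settling time T_s ≈ 4/(ζω_n) = 4/2.2 = 1.82 s.

T_s ≈ 1.82 s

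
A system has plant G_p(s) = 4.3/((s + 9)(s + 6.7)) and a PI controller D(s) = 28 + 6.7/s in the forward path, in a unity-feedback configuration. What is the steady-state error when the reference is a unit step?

The open loop D(s)G_p(s) has a pole at the origin (type 1), so the static position error constant is infinite and e_ss = 1/(1+∞) = 0.

0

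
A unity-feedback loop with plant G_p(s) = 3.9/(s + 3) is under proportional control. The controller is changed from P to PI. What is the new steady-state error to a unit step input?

0

Adding integral action puts a pole at s = 0 in the forward path, raising the system type to 1; a type-1 loop has zero steady-state error to a step.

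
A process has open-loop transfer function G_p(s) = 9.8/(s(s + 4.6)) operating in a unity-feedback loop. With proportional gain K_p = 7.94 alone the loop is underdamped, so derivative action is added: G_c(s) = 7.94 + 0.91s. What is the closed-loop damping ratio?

Forward path: (7.94 + 0.91s)·9.8/(s(s+4.6)). The closed-loop characteristic equation is s² + (4.6 + 9.8·0.91)s + 9.8·7.94 = 0.
That is s² + 13.52s + 77.81 = 0, so ω_n = 8.821 rad/s and ζ = 13.52/(2·8.821) = 0.7662.

ζ = 0.766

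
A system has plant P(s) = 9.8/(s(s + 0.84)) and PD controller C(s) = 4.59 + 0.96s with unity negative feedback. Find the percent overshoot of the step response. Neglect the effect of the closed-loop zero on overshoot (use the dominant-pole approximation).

2.42%

Forward path: (4.59 + 0.96s)·9.8/(s(s+0.84)). The closed-loop characteristic equation is s² + (0.84 + 9.8·0.96)s + 9.8·4.59 = 0.
That is s² + 10.25s + 44.98 = 0, so ω_n = 6.707 rad/s and ζ = 10.25/(2·6.707) = 0.764.
%OS = 100·exp(−πζ/√(1−ζ²)) = 2.42%.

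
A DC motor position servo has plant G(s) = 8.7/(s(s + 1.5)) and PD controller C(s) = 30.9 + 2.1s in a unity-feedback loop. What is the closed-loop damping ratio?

ζ = 0.603

Forward path: (30.9 + 2.1s)·8.7/(s(s+1.5)). The closed-loop characteristic equation is s² + (1.5 + 8.7·2.1)s + 8.7·30.9 = 0.
That is s² + 19.77s + 268.8 = 0, so ω_n = 16.4 rad/s and ζ = 19.77/(2·16.4) = 0.6029.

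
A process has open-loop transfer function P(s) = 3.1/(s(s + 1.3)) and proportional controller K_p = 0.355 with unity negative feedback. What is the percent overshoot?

The closed-loop denominator s² + 1.3s + 1.101 gives ω_n = √1.101 = 1.049 and ζ = 1.3/(2ω_n) = 0.6196.
%OS = 100·exp(−πζ/√(1−ζ²)) = 100·exp(−π·0.6196/√0.6161) = 8.37%.

8.37%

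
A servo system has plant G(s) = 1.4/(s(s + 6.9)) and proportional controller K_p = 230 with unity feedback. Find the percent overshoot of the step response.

Closed-loop characteristic equation: s² + 6.9s + 322 = 0, so ω_n = 17.94 rad/s and ζ = 6.9/(2·17.94) = 0.1923.
%OS = 100·exp(−πζ/√(1−ζ²)) = 100·exp(−π·0.1923/√0.963) = 54%.

54%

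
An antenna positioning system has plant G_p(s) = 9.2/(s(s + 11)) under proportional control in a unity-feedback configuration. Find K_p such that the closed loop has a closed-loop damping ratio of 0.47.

K_p = 14.9

Closed-loop characteristic equation: s² + 11s + K_p·9.2 = 0.
So ω_n = √(9.2K_p) and 2ζω_n = 11, giving ζ = 11/(2√(9.2K_p)).
Setting ζ = 0.47: √(9.2K_p) = 11/(2·0.47) = 11.7, so K_p = 136.9/9.2 = 14.9.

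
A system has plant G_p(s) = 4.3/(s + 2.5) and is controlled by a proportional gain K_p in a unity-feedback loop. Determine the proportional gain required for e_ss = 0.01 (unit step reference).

For a type-0 loop with proportional control, e_ss = 1/(1 + K_p·G_p(0)).
G_p(0) = 1.72. Require 1/(1 + K_p·1.72) = 0.01, so 1 + 1.72·K_p = 100.
K_p = (100 − 1)/1.72 = 57.6.

K_p = 57.6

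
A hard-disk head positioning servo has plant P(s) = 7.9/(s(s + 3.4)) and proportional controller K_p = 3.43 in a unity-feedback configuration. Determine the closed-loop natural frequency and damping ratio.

ω_n = 5.21 rad/s, ζ = 0.327

1 + K_p·P(s) = 0 gives s² + 3.4s + 27.1 = 0.
Matching s² + 2ζω_n s + ω_n²: ω_n = √27.1 = 5.205 rad/s and 2ζω_n = 3.4, so ζ = 3.4/(2·5.205) = 0.327.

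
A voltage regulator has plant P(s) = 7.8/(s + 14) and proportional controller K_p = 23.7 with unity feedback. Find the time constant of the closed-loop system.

Closed-loop transfer function: T(s) = K_p·P(s)/(1 + K_p·P(s)) = 184.9/(s + 14 + 184.9) = 184.9/(s + 198.9).
Time constant τ = 1/198.9 = 0.00503 s.

τ = 0.00503 s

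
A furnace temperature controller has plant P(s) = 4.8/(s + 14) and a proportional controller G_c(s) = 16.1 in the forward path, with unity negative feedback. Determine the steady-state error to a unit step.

0.153

The loop is type 0. Static position error constant K_pos = G_c(0)·P(0) = 16.1·0.3429 = 5.52.
Steady-state error to a unit step: e_ss = 1/(1+K_pos) = 1/6.52 = 0.153.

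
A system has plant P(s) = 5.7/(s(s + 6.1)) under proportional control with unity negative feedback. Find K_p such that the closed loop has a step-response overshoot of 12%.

From %OS = 100·exp(−πζ/√(1−ζ²)) = 12%, ζ = −ln(0.12)/√(π²+ln²(0.12)) = 0.5594.
Characteristic equation s² + 6.1s + 5.7K_p = 0 gives ζ = 6.1/(2√(5.7K_p)).
Setting ζ = 0.5594: √(5.7K_p) = 6.1/(2·0.5594) = 5.452, so K_p = 29.73/5.7 = 5.22.

K_p = 5.22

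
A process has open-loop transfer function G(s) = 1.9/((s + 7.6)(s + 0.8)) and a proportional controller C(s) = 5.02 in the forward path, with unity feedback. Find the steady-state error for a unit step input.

The loop is type 0. Static position error constant K_pos = C(0)·G(0) = 5.02·0.3125 = 1.569.
Steady-state error to a unit step: e_ss = 1/(1+K_pos) = 1/2.569 = 0.389.

0.389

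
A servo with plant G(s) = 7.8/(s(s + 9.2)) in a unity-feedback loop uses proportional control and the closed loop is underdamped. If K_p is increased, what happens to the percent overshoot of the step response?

increase

ζ = 9.2/(2√(7.8K_p)) decreases as K_p grows; lower damping means more overshoot.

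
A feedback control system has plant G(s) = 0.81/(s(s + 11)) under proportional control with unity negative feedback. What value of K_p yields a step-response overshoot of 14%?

K_p = 133

From %OS = 100·exp(−πζ/√(1−ζ²)) = 14%, ζ = −ln(0.14)/√(π²+ln²(0.14)) = 0.5305.
Characteristic equation s² + 11s + 0.81K_p = 0 gives ζ = 11/(2√(0.81K_p)).
Setting ζ = 0.5305: √(0.81K_p) = 11/(2·0.5305) = 10.37, so K_p = 107.5/0.81 = 133.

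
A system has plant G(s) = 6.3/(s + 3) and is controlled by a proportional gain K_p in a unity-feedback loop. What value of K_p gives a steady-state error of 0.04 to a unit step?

K_p = 11.4

Steady-state error for a unit step on this type-0 loop is 1/(1 + K_p·G(0)).
G(0) = 2.1. Require 1/(1 + K_p·2.1) = 0.04, so 1 + 2.1·K_p = 25.
K_p = (25 − 1)/2.1 = 11.4.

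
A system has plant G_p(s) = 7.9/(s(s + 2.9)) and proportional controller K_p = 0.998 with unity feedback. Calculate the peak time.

T_p = 1.31 s

The closed-loop denominator s² + 2.9s + 7.884 gives ω_n = √7.884 = 2.808 and ζ = 2.9/(2ω_n) = 0.5164.
Damped frequency ω_d = ω_n√(1−ζ²) = 2.405 rad/s, so peak time T_p = π/ω_d = 1.31 s.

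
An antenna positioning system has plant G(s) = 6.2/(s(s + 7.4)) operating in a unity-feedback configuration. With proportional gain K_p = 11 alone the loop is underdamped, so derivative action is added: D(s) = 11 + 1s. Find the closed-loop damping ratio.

ζ = 0.823

Forward path: (11 + 1s)·6.2/(s(s+7.4)). The closed-loop characteristic equation is s² + (7.4 + 6.2·1)s + 6.2·11 = 0.
That is s² + 13.6s + 68.2 = 0, so ω_n = 8.258 rad/s and ζ = 13.6/(2·8.258) = 0.8234.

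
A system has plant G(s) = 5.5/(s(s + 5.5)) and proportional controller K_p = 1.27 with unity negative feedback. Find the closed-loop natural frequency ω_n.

ω_n = 2.64 rad/s

1 + K_p·G(s) = 0 gives s² + 5.5s + 6.985 = 0.
So ω_n² = 6.985 ⇒ ω_n = 2.643 rad/s, and ζ = 5.5/(2ω_n) = 1.04.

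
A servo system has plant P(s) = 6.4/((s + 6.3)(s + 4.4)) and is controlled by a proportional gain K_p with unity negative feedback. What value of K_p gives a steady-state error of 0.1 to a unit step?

The loop is type 0, so e_ss(step) = 1/(1 + K_pos) with K_pos = K_p·P(0).
P(0) = 0.2309. Require 1/(1 + K_p·0.2309) = 0.1, so 1 + 0.2309·K_p = 10.
K_p = (10 − 1)/0.2309 = 39.

K_p = 39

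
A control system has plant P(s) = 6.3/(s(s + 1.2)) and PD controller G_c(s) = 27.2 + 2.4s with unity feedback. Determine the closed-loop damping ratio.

ζ = 0.623

Forward path: (27.2 + 2.4s)·6.3/(s(s+1.2)). The closed-loop characteristic equation is s² + (1.2 + 6.3·2.4)s + 6.3·27.2 = 0.
That is s² + 16.32s + 171.4 = 0, so ω_n = 13.09 rad/s and ζ = 16.32/(2·13.09) = 0.6234.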